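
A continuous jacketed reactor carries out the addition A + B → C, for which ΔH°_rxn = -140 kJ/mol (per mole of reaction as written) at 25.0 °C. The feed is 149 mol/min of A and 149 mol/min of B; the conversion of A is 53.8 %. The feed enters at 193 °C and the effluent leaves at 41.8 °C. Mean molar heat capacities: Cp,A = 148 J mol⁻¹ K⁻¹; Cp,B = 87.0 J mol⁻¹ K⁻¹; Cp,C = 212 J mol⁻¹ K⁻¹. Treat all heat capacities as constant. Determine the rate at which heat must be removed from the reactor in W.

Q_out = 276000 W

Extent of reaction ξ = 0.538 × 149 = 80.162 mol/min
Reaction term: ξ·ΔH°_rxn = 80.162 × -140 = -11223 kJ/min
Sensible, feed 193→25 °C: -5882.5 kJ/min
Outlet flows (mol/min): A 68.838, B 68.838, C 80.162
Sensible, products 25→41.8 °C: 557.28 kJ/min
Q = ΔH = -16548 kJ/min = -275.8 kW
Heat removed = 275800 W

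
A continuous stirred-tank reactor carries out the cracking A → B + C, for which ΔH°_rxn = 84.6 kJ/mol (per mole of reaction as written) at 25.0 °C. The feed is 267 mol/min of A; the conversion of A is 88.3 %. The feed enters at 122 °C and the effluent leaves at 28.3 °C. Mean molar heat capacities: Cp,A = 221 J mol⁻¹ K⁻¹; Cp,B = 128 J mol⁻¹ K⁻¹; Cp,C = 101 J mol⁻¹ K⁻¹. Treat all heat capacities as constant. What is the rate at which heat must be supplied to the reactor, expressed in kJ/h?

Q_in = 865000 kJ/h

Extent of reaction ξ = 0.883 × 267 = 235.76 mol/min
Reaction term: ξ·ΔH°_rxn = 235.76 × 84.6 = 19945 kJ/min
Sensible, feed 122→25 °C: -5723.7 kJ/min
Outlet flows (mol/min): A 31.239, B 235.76, C 235.76
Sensible, products 25→28.3 °C: 200.95 kJ/min
Q = ΔH = 14423 kJ/min = 240.38 kW
Heat supplied = 865360 kJ/h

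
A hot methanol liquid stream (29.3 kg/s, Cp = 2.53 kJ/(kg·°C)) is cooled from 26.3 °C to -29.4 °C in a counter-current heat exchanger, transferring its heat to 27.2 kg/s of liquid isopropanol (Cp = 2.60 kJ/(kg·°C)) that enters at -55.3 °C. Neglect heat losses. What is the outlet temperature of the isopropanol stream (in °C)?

T_c,out = 3.08 °C

Heat released by hot stream: Q = 29.3 × 2.53 × (26.3 − -29.4) = 4129 kJ/s
Energy balance on cold side (adiabatic exchanger): Q = ṁ_c·Cp_c·(T_c,out − T_c,in)
T_c,out = -55.3 + 4129/(27.2 × 2.60) = 3.085 °C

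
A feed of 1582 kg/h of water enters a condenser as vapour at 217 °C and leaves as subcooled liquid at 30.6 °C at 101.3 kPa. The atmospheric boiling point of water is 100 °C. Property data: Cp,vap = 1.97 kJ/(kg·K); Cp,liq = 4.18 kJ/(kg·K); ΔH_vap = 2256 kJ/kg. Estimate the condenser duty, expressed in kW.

Q_c = 1220 kW

vapour 217→100 °C: -230.49 kJ/kg
condensation at 100 °C: -2256 kJ/kg
liquid 100→30.6 °C: -290.09 kJ/kg
Δh = -230.49 + -2256 + -290.09 = -2776.6 kJ/kg
Q = ṁ·Δh = 1582 kg/h × -2776.6 kJ/kg = -4.3926e+06 kJ/h
|Q| = 1220.2 kW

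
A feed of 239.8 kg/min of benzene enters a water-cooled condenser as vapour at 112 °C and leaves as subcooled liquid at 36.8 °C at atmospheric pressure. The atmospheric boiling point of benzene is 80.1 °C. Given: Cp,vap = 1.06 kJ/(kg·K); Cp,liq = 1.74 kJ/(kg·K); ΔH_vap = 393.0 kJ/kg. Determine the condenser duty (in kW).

Q_c = 2010 kW

vapour 112→80.1 °C: -33.814 kJ/kg
condensation at 80.1 °C: -393 kJ/kg
liquid 80.1→36.8 °C: -75.342 kJ/kg
Δh = -33.814 + -393 + -75.342 = -502.16 kJ/kg
Q = ṁ·Δh = 239.8 kg/min × -502.16 kJ/kg = -120420 kJ/min
|Q| = 2007 kW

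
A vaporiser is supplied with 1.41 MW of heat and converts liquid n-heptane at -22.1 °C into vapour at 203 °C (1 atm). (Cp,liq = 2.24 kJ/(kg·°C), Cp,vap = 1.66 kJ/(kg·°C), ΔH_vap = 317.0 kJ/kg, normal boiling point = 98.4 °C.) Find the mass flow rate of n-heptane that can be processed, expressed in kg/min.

Δh = 2.24×(98.4−-22.1) + 317.0 + 1.66×(203−98.4) = 760.56 kJ/kg
Q = 1.41 MW = 1410 kJ/s = 84600 kJ/min
ṁ = Q/Δh = 84600 / 760.56 = 111.23 kg/min

ṁ = 111 kg/min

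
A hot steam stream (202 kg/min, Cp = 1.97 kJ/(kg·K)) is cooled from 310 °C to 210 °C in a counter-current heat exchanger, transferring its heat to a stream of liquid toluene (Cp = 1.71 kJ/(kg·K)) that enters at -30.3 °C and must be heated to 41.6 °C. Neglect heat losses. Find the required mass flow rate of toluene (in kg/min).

Heat released by hot stream: Q = 202 × 1.97 × (310 − 210) = 39794 kJ/min
Energy balance on cold side (adiabatic exchanger): Q = ṁ_c·Cp_c·(T_c,out − T_c,in)
ṁ_c = 39794 / [1.71 × (41.6 − -30.3)] = 323.66 kg/min

ṁ_c = 324 kg/min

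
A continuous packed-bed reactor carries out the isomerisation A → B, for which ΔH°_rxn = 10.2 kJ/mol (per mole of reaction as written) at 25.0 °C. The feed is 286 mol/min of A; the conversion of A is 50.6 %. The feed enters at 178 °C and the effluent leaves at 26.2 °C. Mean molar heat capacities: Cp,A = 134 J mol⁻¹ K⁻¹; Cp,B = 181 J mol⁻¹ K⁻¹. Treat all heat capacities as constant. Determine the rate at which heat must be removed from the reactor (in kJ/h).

Q_out = 260000 kJ/h

Extent of reaction ξ = 0.506 × 286 = 144.72 mol/min
Reaction term: ξ·ΔH°_rxn = 144.72 × 10.2 = 1476.1 kJ/min
Sensible, feed 178→25 °C: -5863.6 kJ/min
Outlet flows (mol/min): A 141.28, B 144.72
Sensible, products 25→26.2 °C: 54.151 kJ/min
Q = ΔH = -4333.3 kJ/min = -72.222 kW
Heat removed = 260000 kJ/h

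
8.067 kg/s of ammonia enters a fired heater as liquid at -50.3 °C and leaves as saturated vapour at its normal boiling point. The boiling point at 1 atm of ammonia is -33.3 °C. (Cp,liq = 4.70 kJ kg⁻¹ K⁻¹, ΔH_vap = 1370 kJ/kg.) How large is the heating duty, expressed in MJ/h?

liquid -50.3→-33.3 °C: 79.9 kJ/kg
vaporisation at -33.3 °C: 1370 kJ/kg
Δh = 79.9 + 1370 = 1449.9 kJ/kg
Q = ṁ·Δh = 8.067 kg/s × 1449.9 kJ/kg = 11696 kJ/s
|Q| = 11696 kW = 42107 MJ/h

Q = 42100 MJ/h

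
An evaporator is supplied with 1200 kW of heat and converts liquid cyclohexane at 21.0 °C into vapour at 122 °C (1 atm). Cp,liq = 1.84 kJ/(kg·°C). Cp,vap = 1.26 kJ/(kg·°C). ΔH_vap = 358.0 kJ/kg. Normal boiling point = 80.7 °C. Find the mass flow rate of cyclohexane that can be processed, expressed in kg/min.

ṁ = 138 kg/min

Δh = 1.84×(80.7−21.0) + 358.0 + 1.26×(122−80.7) = 519.89 kJ/kg
Q = 1200 kW = 1200 kJ/s = 72000 kJ/min
ṁ = Q/Δh = 72000 / 519.89 = 138.49 kg/min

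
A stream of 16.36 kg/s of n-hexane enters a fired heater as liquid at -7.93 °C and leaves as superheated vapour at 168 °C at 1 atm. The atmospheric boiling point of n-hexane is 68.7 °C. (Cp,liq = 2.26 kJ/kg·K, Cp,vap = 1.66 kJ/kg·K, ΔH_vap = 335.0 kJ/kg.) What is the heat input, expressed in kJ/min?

Q = 661000 kJ/min

liquid -7.93→68.7 °C: 173.18 kJ/kg
vaporisation at 68.7 °C: 335 kJ/kg
vapour 68.7→168 °C: 164.84 kJ/kg
Δh = 173.18 + 335 + 164.84 = 673.02 kJ/kg
Q = ṁ·Δh = 16.36 kg/s × 673.02 kJ/kg = 11011 kJ/s
|Q| = 11011 kW = 660640 kJ/min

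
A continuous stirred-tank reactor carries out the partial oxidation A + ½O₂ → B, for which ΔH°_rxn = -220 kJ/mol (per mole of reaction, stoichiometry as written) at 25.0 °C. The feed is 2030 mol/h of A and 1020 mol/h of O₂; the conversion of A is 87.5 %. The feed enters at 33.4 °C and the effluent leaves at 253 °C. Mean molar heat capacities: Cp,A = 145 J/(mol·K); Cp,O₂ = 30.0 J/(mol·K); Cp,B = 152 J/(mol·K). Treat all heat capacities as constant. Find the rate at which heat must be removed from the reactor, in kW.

Extent of reaction ξ = 0.875 × 2030 = 1776.2 mol/h
Reaction term: ξ·ΔH°_rxn = 1776.2 × -220 = -390780 kJ/h
Sensible, feed 33.4→25 °C: -2729.6 kJ/h
Outlet flows (mol/h): A 253.75, O₂ 131.88, B 1776.2
Sensible, products 25→253 °C: 70849 kJ/h
Q = ΔH = -322660 kJ/h = -89.627 kW
Heat removed = 89.627 kW

Q_out = 89.6 kW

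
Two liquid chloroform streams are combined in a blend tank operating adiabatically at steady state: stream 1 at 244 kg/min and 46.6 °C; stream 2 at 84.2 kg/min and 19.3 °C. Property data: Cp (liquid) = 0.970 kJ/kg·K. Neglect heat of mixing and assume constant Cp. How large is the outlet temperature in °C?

No heat crosses the boundary, so H_out = H_in.
T_out = Σ ṁᵢCp,ᵢTᵢ / Σ ṁᵢCp,ᵢ
      = 12606 / 318.35 = 39.596 °C

T_out = 39.6 °C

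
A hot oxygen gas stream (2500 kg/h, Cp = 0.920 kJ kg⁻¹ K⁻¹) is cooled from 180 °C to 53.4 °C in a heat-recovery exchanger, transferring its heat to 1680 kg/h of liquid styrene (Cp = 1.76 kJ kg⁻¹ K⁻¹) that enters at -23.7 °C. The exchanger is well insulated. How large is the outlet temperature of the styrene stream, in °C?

Heat released by hot stream: Q = 2500 × 0.920 × (180 − 53.4) = 291180 kJ/h
Energy balance on cold side (adiabatic exchanger): Q = ṁ_c·Cp_c·(T_c,out − T_c,in)
T_c,out = -23.7 + 291180/(1680 × 1.76) = 74.778 °C

T_c,out = 74.8 °C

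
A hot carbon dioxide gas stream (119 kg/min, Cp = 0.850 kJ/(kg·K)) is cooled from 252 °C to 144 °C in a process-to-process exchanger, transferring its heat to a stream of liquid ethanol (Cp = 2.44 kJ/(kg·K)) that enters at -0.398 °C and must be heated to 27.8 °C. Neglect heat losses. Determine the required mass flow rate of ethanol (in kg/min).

ṁ_c = 159 kg/min

Heat released by hot stream: Q = 119 × 0.850 × (252 − 144) = 10924 kJ/min
Energy balance on cold side (adiabatic exchanger): Q = ṁ_c·Cp_c·(T_c,out − T_c,in)
ṁ_c = 10924 / [2.44 × (27.8 − -0.398)] = 158.77 kg/min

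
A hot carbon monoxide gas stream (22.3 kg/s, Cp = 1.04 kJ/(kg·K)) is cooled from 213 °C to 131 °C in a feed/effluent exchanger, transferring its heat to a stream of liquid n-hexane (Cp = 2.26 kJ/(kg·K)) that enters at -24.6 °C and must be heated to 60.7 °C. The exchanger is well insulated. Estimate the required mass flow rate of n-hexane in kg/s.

ṁ_c = 9.86 kg/s

Heat released by hot stream: Q = 22.3 × 1.04 × (213 − 131) = 1901.7 kJ/s
Energy balance on cold side (adiabatic exchanger): Q = ṁ_c·Cp_c·(T_c,out − T_c,in)
ṁ_c = 1901.7 / [2.26 × (60.7 − -24.6)] = 9.8649 kg/s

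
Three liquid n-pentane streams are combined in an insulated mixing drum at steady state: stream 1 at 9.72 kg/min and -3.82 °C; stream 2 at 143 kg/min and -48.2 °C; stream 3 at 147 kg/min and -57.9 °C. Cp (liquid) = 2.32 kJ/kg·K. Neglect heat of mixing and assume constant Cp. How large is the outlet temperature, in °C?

T_out = -51.5 °C

No heat crosses the boundary, so H_out = H_in.
Σ ṁᵢCp,ᵢTᵢ = 9.72×2.32×-3.82 + 143×2.32×-48.2 + 147×2.32×-57.9 = -35823
Σ ṁᵢCp,ᵢ = 9.72×2.32 + 143×2.32 + 147×2.32 = 695.35
T_out = -35823 / 695.35 = -51.518 °C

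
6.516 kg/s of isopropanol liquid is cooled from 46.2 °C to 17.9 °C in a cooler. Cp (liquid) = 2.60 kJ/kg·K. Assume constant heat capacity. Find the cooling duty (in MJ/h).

Q = ṁ·Cp·ΔT = 6.516 × 2.60 × (17.9 − 46.2) = -479.45 kJ/s
Cooling duty = 1726 MJ/h

Q_c = 1730 MJ/h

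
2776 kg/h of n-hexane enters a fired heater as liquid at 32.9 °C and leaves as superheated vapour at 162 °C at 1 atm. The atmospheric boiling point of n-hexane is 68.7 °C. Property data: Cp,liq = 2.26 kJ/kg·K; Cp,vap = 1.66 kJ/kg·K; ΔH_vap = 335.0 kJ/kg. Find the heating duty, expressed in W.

Q = 440000 W

liquid 32.9→68.7 °C: 80.908 kJ/kg
vaporisation at 68.7 °C: 335 kJ/kg
vapour 68.7→162 °C: 154.88 kJ/kg
Δh = 80.908 + 335 + 154.88 = 570.79 kJ/kg
Q = ṁ·Δh = 2776 kg/h × 570.79 kJ/kg = 1.5845e+06 kJ/h
|Q| = 440.14 kW = 440140 W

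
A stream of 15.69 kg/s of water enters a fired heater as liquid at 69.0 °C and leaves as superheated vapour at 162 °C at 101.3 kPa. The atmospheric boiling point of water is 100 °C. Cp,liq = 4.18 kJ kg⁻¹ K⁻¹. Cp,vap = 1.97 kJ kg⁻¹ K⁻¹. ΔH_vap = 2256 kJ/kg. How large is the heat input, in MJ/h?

liquid 69.0→100 °C: 129.58 kJ/kg
vaporisation at 100 °C: 2256 kJ/kg
vapour 100→162 °C: 122.14 kJ/kg
Δh = 129.58 + 2256 + 122.14 = 2507.7 kJ/kg
Q = ṁ·Δh = 15.69 kg/s × 2507.7 kJ/kg = 39346 kJ/s
|Q| = 39346 kW = 141650 MJ/h

Q = 142000 MJ/h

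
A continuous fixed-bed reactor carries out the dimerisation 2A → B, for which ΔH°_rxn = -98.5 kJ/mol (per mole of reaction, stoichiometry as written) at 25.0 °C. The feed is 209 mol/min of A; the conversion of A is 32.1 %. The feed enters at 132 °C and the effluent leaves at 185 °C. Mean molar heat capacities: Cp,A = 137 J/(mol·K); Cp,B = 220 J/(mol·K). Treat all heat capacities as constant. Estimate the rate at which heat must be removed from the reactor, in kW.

Extent of reaction ξ = 0.321 × 209 / 2 = 33.544 mol/min
Reaction term: ξ·ΔH°_rxn = 33.544 × -98.5 = -3304.1 kJ/min
Sensible, feed 132→25 °C: -3063.7 kJ/min
Outlet flows (mol/min): A 141.91, B 33.544
Sensible, products 25→185 °C: 4291.5 kJ/min
Q = ΔH = -2076.4 kJ/min = -34.607 kW
Heat removed = 34.607 kW

Q_out = 34.6 kW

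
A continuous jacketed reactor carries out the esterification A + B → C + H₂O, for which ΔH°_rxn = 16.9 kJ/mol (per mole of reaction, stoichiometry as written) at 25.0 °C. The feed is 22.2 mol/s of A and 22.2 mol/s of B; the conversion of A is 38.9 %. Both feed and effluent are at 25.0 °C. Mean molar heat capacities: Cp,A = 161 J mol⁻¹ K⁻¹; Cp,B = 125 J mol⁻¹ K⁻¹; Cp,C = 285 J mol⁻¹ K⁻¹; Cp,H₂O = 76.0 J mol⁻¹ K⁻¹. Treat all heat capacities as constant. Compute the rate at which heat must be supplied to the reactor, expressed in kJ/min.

Extent of reaction ξ = 0.389 × 22.2 = 8.6358 mol/s
Reaction term: ξ·ΔH°_rxn = 8.6358 × 16.9 = 145.95 kJ/s
Q = ΔH = 145.95 kJ/s = 145.95 kW
Heat supplied = 8756.7 kJ/min

Q_in = 8760 kJ/min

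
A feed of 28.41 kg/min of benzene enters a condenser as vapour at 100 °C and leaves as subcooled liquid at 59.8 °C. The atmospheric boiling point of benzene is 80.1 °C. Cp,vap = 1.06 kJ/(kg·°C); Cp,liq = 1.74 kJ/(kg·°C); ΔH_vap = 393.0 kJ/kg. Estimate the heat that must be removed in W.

vapour 100→80.1 °C: -21.094 kJ/kg
condensation at 80.1 °C: -393 kJ/kg
liquid 80.1→59.8 °C: -35.322 kJ/kg
Δh = -21.094 + -393 + -35.322 = -449.42 kJ/kg
Q = ṁ·Δh = 28.41 kg/min × -449.42 kJ/kg = -12768 kJ/min
|Q| = 212.8 kW = 212800 W

Q_c = 213000 W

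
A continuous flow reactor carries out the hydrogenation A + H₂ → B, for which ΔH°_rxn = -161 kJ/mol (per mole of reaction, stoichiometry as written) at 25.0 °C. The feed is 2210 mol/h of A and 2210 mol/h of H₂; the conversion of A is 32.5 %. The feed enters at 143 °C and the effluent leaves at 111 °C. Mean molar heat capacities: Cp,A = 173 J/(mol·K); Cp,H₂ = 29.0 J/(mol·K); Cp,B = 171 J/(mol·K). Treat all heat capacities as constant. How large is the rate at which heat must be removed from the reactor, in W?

Q_out = 36600 W

Extent of reaction ξ = 0.325 × 2210 = 718.25 mol/h
Reaction term: ξ·ΔH°_rxn = 718.25 × -161 = -115640 kJ/h
Sensible, feed 143→25 °C: -52678 kJ/h
Outlet flows (mol/h): A 1491.8, H₂ 1491.8, B 718.25
Sensible, products 25→111 °C: 36477 kJ/h
Q = ΔH = -131840 kJ/h = -36.622 kW
Heat removed = 36622 W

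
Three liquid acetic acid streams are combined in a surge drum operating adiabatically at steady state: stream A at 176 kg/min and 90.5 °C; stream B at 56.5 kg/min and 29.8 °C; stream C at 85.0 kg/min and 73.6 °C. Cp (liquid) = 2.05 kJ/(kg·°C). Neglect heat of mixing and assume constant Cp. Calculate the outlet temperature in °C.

No heat crosses the boundary, so H_out = H_in.
T_out = Σ ṁᵢCp,ᵢTᵢ / Σ ṁᵢCp,ᵢ
      = 48929 / 650.87 = 75.174 °C

T_out = 75.2 °C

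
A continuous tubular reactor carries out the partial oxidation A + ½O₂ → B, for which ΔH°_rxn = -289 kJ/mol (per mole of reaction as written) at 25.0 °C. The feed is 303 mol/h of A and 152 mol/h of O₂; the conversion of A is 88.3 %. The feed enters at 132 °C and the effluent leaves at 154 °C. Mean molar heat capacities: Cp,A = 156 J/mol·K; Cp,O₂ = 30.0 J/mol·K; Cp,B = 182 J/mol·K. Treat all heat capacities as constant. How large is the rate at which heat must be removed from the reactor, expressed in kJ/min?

Q_out = 1260 kJ/min

Extent of reaction ξ = 0.883 × 303 = 267.55 mol/h
Reaction term: ξ·ΔH°_rxn = 267.55 × -289 = -77322 kJ/h
Sensible, feed 132→25 °C: -5545.6 kJ/h
Outlet flows (mol/h): A 35.451, O₂ 18.226, B 267.55
Sensible, products 25→154 °C: 7065.5 kJ/h
Q = ΔH = -75802 kJ/h = -21.056 kW
Heat removed = 1263.4 kJ/min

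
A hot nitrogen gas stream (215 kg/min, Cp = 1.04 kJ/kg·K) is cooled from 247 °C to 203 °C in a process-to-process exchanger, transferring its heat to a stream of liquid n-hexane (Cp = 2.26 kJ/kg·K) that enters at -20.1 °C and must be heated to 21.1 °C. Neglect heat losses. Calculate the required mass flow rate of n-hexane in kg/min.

ṁ_c = 106 kg/min

Heat released by hot stream: Q = 215 × 1.04 × (247 − 203) = 9838.4 kJ/min
Energy balance on cold side (adiabatic exchanger): Q = ṁ_c·Cp_c·(T_c,out − T_c,in)
ṁ_c = 9838.4 / [2.26 × (21.1 − -20.1)] = 105.66 kg/min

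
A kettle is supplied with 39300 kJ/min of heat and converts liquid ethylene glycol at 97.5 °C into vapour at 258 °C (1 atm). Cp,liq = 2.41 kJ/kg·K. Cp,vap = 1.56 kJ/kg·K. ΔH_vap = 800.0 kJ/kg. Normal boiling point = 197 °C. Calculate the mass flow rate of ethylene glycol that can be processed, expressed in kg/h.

Δh = 2.41×(197−97.5) + 800.0 + 1.56×(258−197) = 1135 kJ/kg
Q = 39300 kJ/min = 655 kJ/s = 2.358e+06 kJ/h
ṁ = Q/Δh = 2.358e+06 / 1135 = 2077.6 kg/h

ṁ = 2080 kg/h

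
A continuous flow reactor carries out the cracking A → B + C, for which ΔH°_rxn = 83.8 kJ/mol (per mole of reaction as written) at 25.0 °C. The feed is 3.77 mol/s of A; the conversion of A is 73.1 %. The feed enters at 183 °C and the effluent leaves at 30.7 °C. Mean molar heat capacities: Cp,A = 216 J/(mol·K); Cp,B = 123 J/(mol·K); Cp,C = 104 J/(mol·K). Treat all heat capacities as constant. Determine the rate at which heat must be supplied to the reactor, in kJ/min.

Q_in = 6430 kJ/min

Extent of reaction ξ = 0.731 × 3.77 = 2.7559 mol/s
Reaction term: ξ·ΔH°_rxn = 2.7559 × 83.8 = 230.94 kJ/s
Sensible, feed 183→25 °C: -128.66 kJ/s
Outlet flows (mol/s): A 1.0141, B 2.7559, C 2.7559
Sensible, products 25→30.7 °C: 4.8144 kJ/s
Q = ΔH = 107.09 kJ/s = 107.09 kW
Heat supplied = 6425.6 kJ/min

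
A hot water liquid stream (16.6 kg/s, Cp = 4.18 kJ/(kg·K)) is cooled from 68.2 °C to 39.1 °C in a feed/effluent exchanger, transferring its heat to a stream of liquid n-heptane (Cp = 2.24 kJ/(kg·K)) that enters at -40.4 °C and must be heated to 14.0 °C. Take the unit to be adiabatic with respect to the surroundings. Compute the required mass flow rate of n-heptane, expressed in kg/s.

ṁ_c = 16.6 kg/s

Heat released by hot stream: Q = 16.6 × 4.18 × (68.2 − 39.1) = 2019.2 kJ/s
Energy balance on cold side (adiabatic exchanger): Q = ṁ_c·Cp_c·(T_c,out − T_c,in)
ṁ_c = 2019.2 / [2.24 × (14.0 − -40.4)] = 16.57 kg/s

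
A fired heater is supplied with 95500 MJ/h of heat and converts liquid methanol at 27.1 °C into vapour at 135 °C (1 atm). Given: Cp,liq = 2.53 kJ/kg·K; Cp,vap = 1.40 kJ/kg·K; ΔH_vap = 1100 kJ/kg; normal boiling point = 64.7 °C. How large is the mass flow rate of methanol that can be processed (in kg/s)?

ṁ = 20.5 kg/s

Δh = 2.53×(64.7−27.1) + 1100 + 1.40×(135−64.7) = 1293.5 kJ/kg
Q = 95500 MJ/h = 26528 kJ/s = 26528 kJ/s
ṁ = Q/Δh = 26528 / 1293.5 = 20.508 kg/s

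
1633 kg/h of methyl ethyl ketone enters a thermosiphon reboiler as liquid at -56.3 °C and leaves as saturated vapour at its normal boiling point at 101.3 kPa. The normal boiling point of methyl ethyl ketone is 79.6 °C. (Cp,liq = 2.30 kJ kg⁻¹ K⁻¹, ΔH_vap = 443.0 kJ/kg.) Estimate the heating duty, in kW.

liquid -56.3→79.6 °C: 312.57 kJ/kg
vaporisation at 79.6 °C: 443 kJ/kg
Δh = 312.57 + 443 = 755.57 kJ/kg
Q = ṁ·Δh = 1633 kg/h × 755.57 kJ/kg = 1.2338e+06 kJ/h
|Q| = 342.73 kW

Q = 343 kW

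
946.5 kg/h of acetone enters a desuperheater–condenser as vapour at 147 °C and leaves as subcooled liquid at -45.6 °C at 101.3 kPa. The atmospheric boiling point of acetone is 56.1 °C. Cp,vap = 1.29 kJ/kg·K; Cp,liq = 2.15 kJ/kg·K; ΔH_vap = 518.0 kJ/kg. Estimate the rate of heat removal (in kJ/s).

Q_c = 225 kJ/s

vapour 147→56.1 °C: -117.26 kJ/kg
condensation at 56.1 °C: -518 kJ/kg
liquid 56.1→-45.6 °C: -218.66 kJ/kg
Δh = -117.26 + -518 + -218.66 = -853.92 kJ/kg
Q = ṁ·Δh = 946.5 kg/h × -853.92 kJ/kg = -808230 kJ/h
|Q| = 224.51 kW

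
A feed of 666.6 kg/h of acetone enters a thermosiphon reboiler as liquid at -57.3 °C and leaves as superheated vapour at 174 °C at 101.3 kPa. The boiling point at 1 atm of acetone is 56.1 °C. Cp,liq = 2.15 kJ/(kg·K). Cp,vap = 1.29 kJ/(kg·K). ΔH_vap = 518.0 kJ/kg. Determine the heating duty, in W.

liquid -57.3→56.1 °C: 243.81 kJ/kg
vaporisation at 56.1 °C: 518 kJ/kg
vapour 56.1→174 °C: 152.09 kJ/kg
Δh = 243.81 + 518 + 152.09 = 913.9 kJ/kg
Q = ṁ·Δh = 666.6 kg/h × 913.9 kJ/kg = 609210 kJ/h
|Q| = 169.22 kW = 169220 W

Q = 169000 W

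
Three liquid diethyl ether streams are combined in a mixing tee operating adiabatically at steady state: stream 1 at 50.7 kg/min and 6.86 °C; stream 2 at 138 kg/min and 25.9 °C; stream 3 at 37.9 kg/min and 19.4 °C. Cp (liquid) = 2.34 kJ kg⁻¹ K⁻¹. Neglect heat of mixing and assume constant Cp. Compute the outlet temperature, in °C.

Adiabatic, steady state ⇒ Σ ṁᵢCp,ᵢ(T_out − Tᵢ) = 0
Σ ṁᵢCp,ᵢTᵢ = 50.7×2.34×6.86 + 138×2.34×25.9 + 37.9×2.34×19.4 = 10898
Σ ṁᵢCp,ᵢ = 50.7×2.34 + 138×2.34 + 37.9×2.34 = 530.24
T_out = 10898 / 530.24 = 20.553 °C

T_out = 20.6 °C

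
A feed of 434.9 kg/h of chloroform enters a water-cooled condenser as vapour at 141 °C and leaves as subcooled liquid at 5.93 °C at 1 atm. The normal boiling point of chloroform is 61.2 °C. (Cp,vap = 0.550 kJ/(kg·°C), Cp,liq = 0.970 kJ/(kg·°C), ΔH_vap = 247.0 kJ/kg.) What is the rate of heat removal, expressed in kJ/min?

vapour 141→61.2 °C: -43.89 kJ/kg
condensation at 61.2 °C: -247 kJ/kg
liquid 61.2→5.93 °C: -53.612 kJ/kg
Δh = -43.89 + -247 + -53.612 = -344.5 kJ/kg
Q = ṁ·Δh = 434.9 kg/h × -344.5 kJ/kg = -149820 kJ/h
|Q| = 41.618 kW = 2497.1 kJ/min

Q_c = 2500 kJ/min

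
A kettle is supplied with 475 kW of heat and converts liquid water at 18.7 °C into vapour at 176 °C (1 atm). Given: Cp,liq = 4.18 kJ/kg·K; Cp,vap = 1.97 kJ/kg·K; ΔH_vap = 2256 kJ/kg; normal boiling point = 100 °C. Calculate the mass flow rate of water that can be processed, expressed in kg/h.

Δh = 4.18×(100−18.7) + 2256 + 1.97×(176−100) = 2745.6 kJ/kg
Q = 475 kW = 475 kJ/s = 1.71e+06 kJ/h
ṁ = Q/Δh = 1.71e+06 / 2745.6 = 622.83 kg/h

ṁ = 623 kg/h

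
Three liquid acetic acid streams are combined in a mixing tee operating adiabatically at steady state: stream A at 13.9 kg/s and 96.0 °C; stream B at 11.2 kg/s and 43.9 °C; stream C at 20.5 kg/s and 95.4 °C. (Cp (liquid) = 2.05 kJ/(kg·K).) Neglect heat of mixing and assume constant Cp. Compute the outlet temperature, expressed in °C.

T_out = 82.9 °C

Energy balance with Q = 0: Σ ṁᵢCp,ᵢ(T_out − Tᵢ) = 0
T_out = Σ ṁᵢCp,ᵢTᵢ / Σ ṁᵢCp,ᵢ
      = 7752.6 / 93.48 = 82.934 °C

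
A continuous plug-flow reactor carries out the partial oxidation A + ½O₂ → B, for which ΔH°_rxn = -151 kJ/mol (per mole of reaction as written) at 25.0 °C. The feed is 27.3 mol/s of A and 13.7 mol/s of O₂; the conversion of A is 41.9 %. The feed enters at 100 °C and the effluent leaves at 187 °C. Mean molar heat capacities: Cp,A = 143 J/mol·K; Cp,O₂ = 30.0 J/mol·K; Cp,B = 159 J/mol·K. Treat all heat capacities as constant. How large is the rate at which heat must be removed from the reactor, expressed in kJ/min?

Q_out = 81000 kJ/min

Extent of reaction ξ = 0.419 × 27.3 = 11.439 mol/s
Reaction term: ξ·ΔH°_rxn = 11.439 × -151 = -1727.2 kJ/s
Sensible, feed 100→25 °C: -323.62 kJ/s
Outlet flows (mol/s): A 15.861, O₂ 7.9806, B 11.439
Sensible, products 25→187 °C: 700.87 kJ/s
Q = ΔH = -1350 kJ/s = -1350 kW
Heat removed = 81000 kJ/min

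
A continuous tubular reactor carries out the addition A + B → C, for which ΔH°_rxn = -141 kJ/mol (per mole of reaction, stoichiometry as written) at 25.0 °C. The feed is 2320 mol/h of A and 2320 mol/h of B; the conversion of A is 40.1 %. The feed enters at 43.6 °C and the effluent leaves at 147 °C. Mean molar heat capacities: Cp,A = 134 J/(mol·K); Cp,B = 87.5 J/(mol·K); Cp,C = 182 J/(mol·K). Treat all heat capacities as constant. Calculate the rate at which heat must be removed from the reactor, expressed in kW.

Extent of reaction ξ = 0.401 × 2320 = 930.32 mol/h
Reaction term: ξ·ΔH°_rxn = 930.32 × -141 = -131180 kJ/h
Sensible, feed 43.6→25 °C: -9558.2 kJ/h
Outlet flows (mol/h): A 1389.7, B 1389.7, C 930.32
Sensible, products 25→147 °C: 58210 kJ/h
Q = ΔH = -82523 kJ/h = -22.923 kW
Heat removed = 22.923 kW

Q_out = 22.9 kW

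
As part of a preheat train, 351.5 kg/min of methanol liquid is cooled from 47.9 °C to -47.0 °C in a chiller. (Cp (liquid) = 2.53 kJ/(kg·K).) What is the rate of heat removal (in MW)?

Q_c = 1.41 MW

Q = ṁ·Cp·ΔT = 351.5 × 2.53 × (-47.0 − 47.9) = -84394 kJ/min
Converting: 84394 / 60 s = 1406.6 kW
Cooling duty = 1.4066 MW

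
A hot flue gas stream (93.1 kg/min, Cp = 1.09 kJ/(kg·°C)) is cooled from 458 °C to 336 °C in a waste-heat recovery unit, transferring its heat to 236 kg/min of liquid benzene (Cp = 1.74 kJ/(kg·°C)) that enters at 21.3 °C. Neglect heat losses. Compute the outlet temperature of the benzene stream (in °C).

Heat released by hot stream: Q = 93.1 × 1.09 × (458 − 336) = 12380 kJ/min
Energy balance on cold side (adiabatic exchanger): Q = ṁ_c·Cp_c·(T_c,out − T_c,in)
T_c,out = 21.3 + 12380/(236 × 1.74) = 51.449 °C

T_c,out = 51.4 °C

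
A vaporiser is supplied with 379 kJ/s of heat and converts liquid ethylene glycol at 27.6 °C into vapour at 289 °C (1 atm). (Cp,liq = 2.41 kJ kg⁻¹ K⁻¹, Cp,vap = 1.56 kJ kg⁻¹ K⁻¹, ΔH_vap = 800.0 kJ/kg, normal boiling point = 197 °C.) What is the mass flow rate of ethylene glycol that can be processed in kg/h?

Δh = 2.41×(197−27.6) + 800.0 + 1.56×(289−197) = 1351.8 kJ/kg
Q = 379 kJ/s = 379 kJ/s = 1.3644e+06 kJ/h
ṁ = Q/Δh = 1.3644e+06 / 1351.8 = 1009.3 kg/h

ṁ = 1010 kg/h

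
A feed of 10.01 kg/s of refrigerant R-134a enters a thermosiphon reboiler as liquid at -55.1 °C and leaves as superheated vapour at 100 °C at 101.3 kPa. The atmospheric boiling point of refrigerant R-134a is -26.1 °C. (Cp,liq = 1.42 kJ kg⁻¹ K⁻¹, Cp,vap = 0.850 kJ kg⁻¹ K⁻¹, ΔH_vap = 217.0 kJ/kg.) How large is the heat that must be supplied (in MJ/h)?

Q = 13200 MJ/h

liquid -55.1→-26.1 °C: 41.18 kJ/kg
vaporisation at -26.1 °C: 217 kJ/kg
vapour -26.1→100 °C: 107.18 kJ/kg
Δh = 41.18 + 217 + 107.18 = 365.37 kJ/kg
Q = ṁ·Δh = 10.01 kg/s × 365.37 kJ/kg = 3657.3 kJ/s
|Q| = 3657.3 kW = 13166 MJ/h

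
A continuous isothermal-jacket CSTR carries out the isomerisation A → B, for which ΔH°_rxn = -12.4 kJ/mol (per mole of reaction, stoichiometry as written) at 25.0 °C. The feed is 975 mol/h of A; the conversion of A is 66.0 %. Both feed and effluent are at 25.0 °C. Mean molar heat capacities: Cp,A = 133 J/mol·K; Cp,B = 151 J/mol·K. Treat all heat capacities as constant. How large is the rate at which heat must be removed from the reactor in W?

Extent of reaction ξ = 0.660 × 975 = 643.5 mol/h
Reaction term: ξ·ΔH°_rxn = 643.5 × -12.4 = -7979.4 kJ/h
Q = ΔH = -7979.4 kJ/h = -2.2165 kW
Heat removed = 2216.5 W

Q_out = 2220 W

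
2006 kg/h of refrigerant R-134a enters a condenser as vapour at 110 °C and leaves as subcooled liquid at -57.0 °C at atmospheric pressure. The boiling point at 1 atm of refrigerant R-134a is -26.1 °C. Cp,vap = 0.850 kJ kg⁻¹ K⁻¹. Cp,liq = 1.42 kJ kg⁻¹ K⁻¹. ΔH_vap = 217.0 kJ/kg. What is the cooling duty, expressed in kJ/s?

vapour 110→-26.1 °C: -115.68 kJ/kg
condensation at -26.1 °C: -217 kJ/kg
liquid -26.1→-57.0 °C: -43.878 kJ/kg
Δh = -115.68 + -217 + -43.878 = -376.56 kJ/kg
Q = ṁ·Δh = 2006 kg/h × -376.56 kJ/kg = -755390 kJ/h
|Q| = 209.83 kW

Q_c = 210 kJ/s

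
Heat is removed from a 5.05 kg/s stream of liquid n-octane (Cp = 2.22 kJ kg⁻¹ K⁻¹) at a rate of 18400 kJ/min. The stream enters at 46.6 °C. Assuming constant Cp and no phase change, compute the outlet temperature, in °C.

T_out = 19.2 °C

Q = 18400 kJ/min = 306.67 kJ/s
ΔT = Q/(ṁ·Cp) = 306.67/(5.05×2.22) = 27.354 K
T_out = 46.6 − 27.354 = 19.246 °C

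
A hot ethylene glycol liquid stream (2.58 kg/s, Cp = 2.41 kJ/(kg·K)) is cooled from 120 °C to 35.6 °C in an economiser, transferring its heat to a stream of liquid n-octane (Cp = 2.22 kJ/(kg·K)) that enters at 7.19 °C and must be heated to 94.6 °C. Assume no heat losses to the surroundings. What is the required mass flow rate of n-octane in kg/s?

Heat released by hot stream: Q = 2.58 × 2.41 × (120 − 35.6) = 524.78 kJ/s
Energy balance on cold side (adiabatic exchanger): Q = ṁ_c·Cp_c·(T_c,out − T_c,in)
ṁ_c = 524.78 / [2.22 × (94.6 − 7.19)] = 2.7044 kg/s

ṁ_c = 2.70 kg/s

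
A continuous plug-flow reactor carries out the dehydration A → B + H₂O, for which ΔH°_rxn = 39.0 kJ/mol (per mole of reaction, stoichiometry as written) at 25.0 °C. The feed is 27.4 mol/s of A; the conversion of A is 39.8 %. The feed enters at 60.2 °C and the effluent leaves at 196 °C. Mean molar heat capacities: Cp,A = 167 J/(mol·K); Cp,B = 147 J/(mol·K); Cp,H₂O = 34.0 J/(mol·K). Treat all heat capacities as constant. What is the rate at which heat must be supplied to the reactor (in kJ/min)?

Extent of reaction ξ = 0.398 × 27.4 = 10.905 mol/s
Reaction term: ξ·ΔH°_rxn = 10.905 × 39.0 = 425.3 kJ/s
Sensible, feed 60.2→25 °C: -161.07 kJ/s
Outlet flows (mol/s): A 16.495, B 10.905, H₂O 10.905
Sensible, products 25→196 °C: 808.57 kJ/s
Q = ΔH = 1072.8 kJ/s = 1072.8 kW
Heat supplied = 64368 kJ/min

Q_in = 64400 kJ/min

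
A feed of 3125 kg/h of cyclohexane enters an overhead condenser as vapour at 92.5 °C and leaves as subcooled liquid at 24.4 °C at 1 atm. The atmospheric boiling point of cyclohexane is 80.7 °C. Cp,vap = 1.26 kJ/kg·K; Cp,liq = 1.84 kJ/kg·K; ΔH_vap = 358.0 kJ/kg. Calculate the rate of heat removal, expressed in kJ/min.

vapour 92.5→80.7 °C: -14.868 kJ/kg
condensation at 80.7 °C: -358 kJ/kg
liquid 80.7→24.4 °C: -103.59 kJ/kg
Δh = -14.868 + -358 + -103.59 = -476.46 kJ/kg
Q = ṁ·Δh = 3125 kg/h × -476.46 kJ/kg = -1.4889e+06 kJ/h
|Q| = 413.59 kW = 24816 kJ/min

Q_c = 24800 kJ/min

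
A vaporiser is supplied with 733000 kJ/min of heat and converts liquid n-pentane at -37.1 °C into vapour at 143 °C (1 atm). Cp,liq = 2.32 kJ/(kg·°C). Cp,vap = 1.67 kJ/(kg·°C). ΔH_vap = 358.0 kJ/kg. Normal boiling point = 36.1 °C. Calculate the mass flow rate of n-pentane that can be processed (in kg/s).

ṁ = 17.3 kg/s

Δh = 2.32×(36.1−-37.1) + 358.0 + 1.67×(143−36.1) = 706.35 kJ/kg
Q = 733000 kJ/min = 12217 kJ/s = 12217 kJ/s
ṁ = Q/Δh = 12217 / 706.35 = 17.296 kg/s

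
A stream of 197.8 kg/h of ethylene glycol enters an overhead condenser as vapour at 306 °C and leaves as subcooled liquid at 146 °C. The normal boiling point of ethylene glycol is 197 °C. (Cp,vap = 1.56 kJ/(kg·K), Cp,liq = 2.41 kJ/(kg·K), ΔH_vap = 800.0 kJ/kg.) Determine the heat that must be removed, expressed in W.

Q_c = 60100 W

vapour 306→197 °C: -170.04 kJ/kg
condensation at 197 °C: -800 kJ/kg
liquid 197→146 °C: -122.91 kJ/kg
Δh = -170.04 + -800 + -122.91 = -1093 kJ/kg
Q = ṁ·Δh = 197.8 kg/h × -1093 kJ/kg = -216190 kJ/h
|Q| = 60.052 kW = 60052 W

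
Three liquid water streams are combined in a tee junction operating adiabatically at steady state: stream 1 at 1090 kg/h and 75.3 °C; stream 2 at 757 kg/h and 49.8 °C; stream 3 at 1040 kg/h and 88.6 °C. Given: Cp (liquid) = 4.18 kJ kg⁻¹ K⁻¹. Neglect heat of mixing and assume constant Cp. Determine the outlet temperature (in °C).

T_out = 73.4 °C

Energy balance with Q = 0: Σ ṁᵢCp,ᵢ(T_out − Tᵢ) = 0
Σ ṁᵢCp,ᵢTᵢ = 1090×4.18×75.3 + 757×4.18×49.8 + 1040×4.18×88.6 = 885820
Σ ṁᵢCp,ᵢ = 1090×4.18 + 757×4.18 + 1040×4.18 = 12068
T_out = 885820 / 12068 = 73.405 °C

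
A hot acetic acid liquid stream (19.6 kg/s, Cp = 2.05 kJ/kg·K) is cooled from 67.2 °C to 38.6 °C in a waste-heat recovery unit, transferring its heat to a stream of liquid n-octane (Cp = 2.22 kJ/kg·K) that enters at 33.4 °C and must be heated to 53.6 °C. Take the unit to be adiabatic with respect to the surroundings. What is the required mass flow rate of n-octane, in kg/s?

Heat released by hot stream: Q = 19.6 × 2.05 × (67.2 − 38.6) = 1149.1 kJ/s
Energy balance on cold side (adiabatic exchanger): Q = ṁ_c·Cp_c·(T_c,out − T_c,in)
ṁ_c = 1149.1 / [2.22 × (53.6 − 33.4)] = 25.625 kg/s

ṁ_c = 25.6 kg/s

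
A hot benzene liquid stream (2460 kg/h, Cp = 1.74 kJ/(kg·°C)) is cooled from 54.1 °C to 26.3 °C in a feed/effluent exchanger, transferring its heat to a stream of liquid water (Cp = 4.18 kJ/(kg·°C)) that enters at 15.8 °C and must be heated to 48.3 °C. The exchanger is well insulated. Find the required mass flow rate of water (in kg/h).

ṁ_c = 876 kg/h

Heat released by hot stream: Q = 2460 × 1.74 × (54.1 − 26.3) = 119000 kJ/h
Energy balance on cold side (adiabatic exchanger): Q = ṁ_c·Cp_c·(T_c,out − T_c,in)
ṁ_c = 119000 / [4.18 × (48.3 − 15.8)] = 875.93 kg/h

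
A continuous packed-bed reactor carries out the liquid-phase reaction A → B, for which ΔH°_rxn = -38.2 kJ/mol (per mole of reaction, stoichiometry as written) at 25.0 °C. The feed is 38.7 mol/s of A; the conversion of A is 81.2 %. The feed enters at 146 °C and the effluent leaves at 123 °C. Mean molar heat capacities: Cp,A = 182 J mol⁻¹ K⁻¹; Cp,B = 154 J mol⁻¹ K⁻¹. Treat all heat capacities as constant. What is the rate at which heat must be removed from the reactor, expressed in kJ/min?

Q_out = 86900 kJ/min

Extent of reaction ξ = 0.812 × 38.7 = 31.424 mol/s
Reaction term: ξ·ΔH°_rxn = 31.424 × -38.2 = -1200.4 kJ/s
Sensible, feed 146→25 °C: -852.25 kJ/s
Outlet flows (mol/s): A 7.2756, B 31.424
Sensible, products 25→123 °C: 604.02 kJ/s
Q = ΔH = -1448.6 kJ/s = -1448.6 kW
Heat removed = 86918 kJ/min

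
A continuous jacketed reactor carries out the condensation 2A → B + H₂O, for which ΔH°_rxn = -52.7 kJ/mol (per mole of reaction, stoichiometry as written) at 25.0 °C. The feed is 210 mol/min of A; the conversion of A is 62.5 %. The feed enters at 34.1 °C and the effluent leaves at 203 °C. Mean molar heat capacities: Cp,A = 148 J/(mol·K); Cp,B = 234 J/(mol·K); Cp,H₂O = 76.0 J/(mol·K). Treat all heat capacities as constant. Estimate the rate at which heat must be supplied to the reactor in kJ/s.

Extent of reaction ξ = 0.625 × 210 / 2 = 65.625 mol/min
Reaction term: ξ·ΔH°_rxn = 65.625 × -52.7 = -3458.4 kJ/min
Sensible, feed 34.1→25 °C: -282.83 kJ/min
Outlet flows (mol/min): A 78.75, B 65.625, H₂O 65.625
Sensible, products 25→203 °C: 5695.8 kJ/min
Q = ΔH = 1954.5 kJ/min = 32.575 kW
Heat supplied = 32.575 kJ/s

Q_in = 32.6 kJ/s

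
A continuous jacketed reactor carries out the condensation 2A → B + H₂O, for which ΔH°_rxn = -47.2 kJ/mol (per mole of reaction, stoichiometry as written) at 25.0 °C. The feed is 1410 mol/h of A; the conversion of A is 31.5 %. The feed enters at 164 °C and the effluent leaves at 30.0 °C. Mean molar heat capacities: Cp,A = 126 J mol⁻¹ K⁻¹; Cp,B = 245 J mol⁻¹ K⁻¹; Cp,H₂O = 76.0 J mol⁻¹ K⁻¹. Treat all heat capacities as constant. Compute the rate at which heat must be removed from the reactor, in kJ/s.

Extent of reaction ξ = 0.315 × 1410 / 2 = 222.07 mol/h
Reaction term: ξ·ΔH°_rxn = 222.07 × -47.2 = -10482 kJ/h
Sensible, feed 164→25 °C: -24695 kJ/h
Outlet flows (mol/h): A 965.85, B 222.07, H₂O 222.07
Sensible, products 25→30.0 °C: 964.92 kJ/h
Q = ΔH = -34212 kJ/h = -9.5033 kW
Heat removed = 9.5033 kJ/s

Q_out = 9.50 kJ/s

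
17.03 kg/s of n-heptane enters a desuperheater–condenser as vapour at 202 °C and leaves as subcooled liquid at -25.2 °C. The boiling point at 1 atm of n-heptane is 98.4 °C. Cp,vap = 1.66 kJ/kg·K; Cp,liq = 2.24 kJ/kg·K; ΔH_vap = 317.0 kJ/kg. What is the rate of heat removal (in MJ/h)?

vapour 202→98.4 °C: -171.98 kJ/kg
condensation at 98.4 °C: -317 kJ/kg
liquid 98.4→-25.2 °C: -276.86 kJ/kg
Δh = -171.98 + -317 + -276.86 = -765.84 kJ/kg
Q = ṁ·Δh = 17.03 kg/s × -765.84 kJ/kg = -13042 kJ/s
|Q| = 13042 kW = 46952 MJ/h

Q_c = 47000 MJ/h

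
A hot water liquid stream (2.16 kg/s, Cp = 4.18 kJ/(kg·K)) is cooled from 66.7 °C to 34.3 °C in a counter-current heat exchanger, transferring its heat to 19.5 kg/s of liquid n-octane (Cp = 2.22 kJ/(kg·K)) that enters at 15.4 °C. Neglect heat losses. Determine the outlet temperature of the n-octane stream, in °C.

T_c,out = 22.2 °C

Heat released by hot stream: Q = 2.16 × 4.18 × (66.7 − 34.3) = 292.53 kJ/s
Energy balance on cold side (adiabatic exchanger): Q = ṁ_c·Cp_c·(T_c,out − T_c,in)
T_c,out = 15.4 + 292.53/(19.5 × 2.22) = 22.158 °C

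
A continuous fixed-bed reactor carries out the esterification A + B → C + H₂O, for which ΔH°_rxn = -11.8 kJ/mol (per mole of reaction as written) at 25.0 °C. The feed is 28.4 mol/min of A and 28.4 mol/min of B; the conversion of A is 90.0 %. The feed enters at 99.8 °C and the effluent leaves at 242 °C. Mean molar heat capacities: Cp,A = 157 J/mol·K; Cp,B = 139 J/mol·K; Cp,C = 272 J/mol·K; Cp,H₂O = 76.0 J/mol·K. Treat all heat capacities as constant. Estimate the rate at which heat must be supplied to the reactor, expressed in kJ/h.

Extent of reaction ξ = 0.900 × 28.4 = 25.56 mol/min
Reaction term: ξ·ΔH°_rxn = 25.56 × -11.8 = -301.61 kJ/min
Sensible, feed 99.8→25 °C: -628.8 kJ/min
Outlet flows (mol/min): A 2.84, B 2.84, C 25.56, H₂O 25.56
Sensible, products 25→242 °C: 2112.6 kJ/min
Q = ΔH = 1182.2 kJ/min = 19.703 kW
Heat supplied = 70932 kJ/h

Q_in = 70900 kJ/h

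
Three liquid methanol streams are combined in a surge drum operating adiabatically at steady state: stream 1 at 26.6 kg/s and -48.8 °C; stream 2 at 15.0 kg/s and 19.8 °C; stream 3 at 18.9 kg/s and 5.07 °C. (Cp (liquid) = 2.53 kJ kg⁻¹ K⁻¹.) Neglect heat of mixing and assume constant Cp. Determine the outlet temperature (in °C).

T_out = -15.0 °C

Energy balance with Q = 0: Σ ṁᵢCp,ᵢ(T_out − Tᵢ) = 0
T_out = Σ ṁᵢCp,ᵢTᵢ / Σ ṁᵢCp,ᵢ
      = -2290.3 / 153.06 = -14.963 °C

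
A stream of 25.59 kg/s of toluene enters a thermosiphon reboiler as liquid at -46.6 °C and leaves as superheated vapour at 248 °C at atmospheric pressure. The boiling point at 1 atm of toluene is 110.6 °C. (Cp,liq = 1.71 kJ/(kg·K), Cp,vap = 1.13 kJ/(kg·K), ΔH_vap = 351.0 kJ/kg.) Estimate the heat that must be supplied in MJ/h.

Q = 71400 MJ/h

liquid -46.6→110.6 °C: 268.81 kJ/kg
vaporisation at 110.6 °C: 351 kJ/kg
vapour 110.6→248 °C: 155.26 kJ/kg
Δh = 268.81 + 351 + 155.26 = 775.07 kJ/kg
Q = ṁ·Δh = 25.59 kg/s × 775.07 kJ/kg = 19834 kJ/s
|Q| = 19834 kW = 71403 MJ/h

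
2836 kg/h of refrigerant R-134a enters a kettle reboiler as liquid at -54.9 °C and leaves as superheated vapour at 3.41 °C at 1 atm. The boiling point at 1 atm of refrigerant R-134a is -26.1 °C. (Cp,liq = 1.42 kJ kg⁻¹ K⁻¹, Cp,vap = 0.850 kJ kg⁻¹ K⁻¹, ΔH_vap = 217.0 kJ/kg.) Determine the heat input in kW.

Q = 223 kW

liquid -54.9→-26.1 °C: 40.896 kJ/kg
vaporisation at -26.1 °C: 217 kJ/kg
vapour -26.1→3.41 °C: 25.084 kJ/kg
Δh = 40.896 + 217 + 25.084 = 282.98 kJ/kg
Q = ṁ·Δh = 2836 kg/h × 282.98 kJ/kg = 802530 kJ/h
|Q| = 222.92 kW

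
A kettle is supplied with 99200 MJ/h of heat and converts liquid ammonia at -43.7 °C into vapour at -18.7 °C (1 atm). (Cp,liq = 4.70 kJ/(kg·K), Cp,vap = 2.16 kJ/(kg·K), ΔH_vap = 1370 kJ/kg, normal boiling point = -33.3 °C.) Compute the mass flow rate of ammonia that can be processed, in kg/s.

ṁ = 19.0 kg/s

Δh = 4.70×(-33.3−-43.7) + 1370 + 2.16×(-18.7−-33.3) = 1450.4 kJ/kg
Q = 99200 MJ/h = 27556 kJ/s = 27556 kJ/s
ṁ = Q/Δh = 27556 / 1450.4 = 18.998 kg/s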